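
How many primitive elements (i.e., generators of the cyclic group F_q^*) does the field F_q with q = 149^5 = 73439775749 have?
There are φ(73439775748) = 35521200000 primitive elements

F_q^* is cyclic of order q - 1 = 73439775748. A cyclic group of order m has exactly φ(m) generators. Here m = 73439775748 = 2^2 · 37 · 251 · 691 · 2861, so the number of primitive elements is φ(73439775748) = 35521200000.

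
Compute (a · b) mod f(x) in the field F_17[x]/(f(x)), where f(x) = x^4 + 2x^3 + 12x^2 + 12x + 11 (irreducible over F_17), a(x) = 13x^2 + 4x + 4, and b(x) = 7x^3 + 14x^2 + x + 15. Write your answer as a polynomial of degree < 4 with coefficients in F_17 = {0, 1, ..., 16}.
a · b ≡ 3x^3 + 2x + 7 (mod f(x))

Multiply in F_17[x]: a(x)·b(x) = (13x^2 + 4x + 4)·(7x^3 + 14x^2 + x + 15) = 6x^5 + 6x^4 + 12x^3 + 13x + 9. This has degree ≥ 4, so divide by f(x) over F_17: 6x^5 + 6x^4 + 12x^3 + 13x + 9 = (6x + 11)·(x^4 + 2x^3 + 12x^2 + 12x + 11) + (3x^3 + 2x + 7). Hence a·b ≡ 3x^3 + 2x + 7 (mod f). (F_17[x]/(f) is a field with 17^4 = 83521 elements since f is irreducible of degree 4.)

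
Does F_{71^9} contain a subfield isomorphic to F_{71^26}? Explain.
No: F_{71^26} is not a subfield of F_{71^9}

F_{p^m} embeds in F_{p^n} iff m | n. Here 26 ∤ 9 (since 9 = 0·26 + 9 with remainder 9 ≠ 0), so F_{71^26} is not a subfield of F_{71^9}. Equivalently: if it were, the tower law would give 26 = [F_{71^26}:F_71] dividing [F_{71^9}:F_71] = 9, contradiction.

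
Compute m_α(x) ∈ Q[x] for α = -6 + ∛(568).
m_α(x) = x^3 + 18x^2 + 108x - 352

Set β = α + 6 = ∛(568), so β^3 = 568. Then (α + 6)^3 - 568 = 0, i.e. α is a root of g(x) = (x + 6)^3 - 568 = x^3 + 18x^2 + 108x - 352. Since g(x) = h(x + 6) where h(x) = x^3 - 568, and h is irreducible over Q (because 568 is not a perfect cube, so h has no rational root, and a monic cubic with no rational root is irreducible), g is also irreducible (irreducibility is preserved under the substitution x → x + 6). Hence m_α(x) = x^3 + 18x^2 + 108x - 352.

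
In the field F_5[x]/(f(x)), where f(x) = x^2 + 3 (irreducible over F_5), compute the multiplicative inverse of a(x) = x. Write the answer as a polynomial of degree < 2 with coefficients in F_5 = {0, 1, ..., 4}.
a(x)^(-1) ≡ 3x (mod f(x))

Since f is irreducible over F_5, F_5[x]/(f) is a field and a(x) ≠ 0 has an inverse. Apply the extended Euclidean algorithm to f(x) and a(x) in F_5[x]: f(x) = (x)·a(x) + (3). The last nonzero remainder is the constant 3 = gcd(f, a) in F_5. Back-substituting through the division chain expresses 3 = s(x)·a(x) + t(x)·f(x) with s(x) ≡ 4x (mod f), so (4x)·a(x) ≡ 3 (mod f). Multiplying by 3^(-1) ≡ 2 in F_5 gives a(x)^(-1) ≡ 2·(4x) ≡ 3x (mod f). Check: (x)·(3x) = 3x^2 ≡ 1 (mod x^2 + 3).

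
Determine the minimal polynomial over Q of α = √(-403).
m_α(x) = x^2 + 403

α satisfies α^2 + 403 = 0, so x^2 + 403 annihilates α. Since d = -403 is squarefree and ≠ 1, it is not a perfect square in Q, so x^2 + 403 has no rational root and is therefore irreducible over Q (a degree-2 polynomial over a field is irreducible iff it has no root). Hence m_α(x) = x^2 + 403.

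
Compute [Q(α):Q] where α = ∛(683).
[Q(α):Q] = 3

The minimal polynomial of α is x^3 - 683, irreducible over Q since 683 is not a perfect cube (so x^3 - 683 has no rational root). Hence [Q(α):Q] = deg(m_α) = 3.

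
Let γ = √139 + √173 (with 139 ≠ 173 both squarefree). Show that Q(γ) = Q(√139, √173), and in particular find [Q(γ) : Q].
[Q(γ) : Q] = 4 (equivalently, Q(γ) = Q(√139, √173))

Obviously Q(γ) ⊆ Q(√139, √173), and [Q(√139, √173):Q] = 4 (since 139, 173 are distinct squarefree integers > 1 with 24047 not a perfect square). To show equality we compute the minimal polynomial of γ. From γ = √139 + √173: γ^2 = 139 + 2√(24047) + 173 = 312 + 2√(24047), so γ^2 - 312 = 2√(24047); squaring, (γ^2 - 312)^2 = 4·24047, i.e. γ^4 - 624γ^2 + 97344 - 96188 = 0, i.e. γ^4 - 624γ^2 + 1156 = 0. So γ is a root of x^4 - 624x^2 + 1156. This polynomial is irreducible over Q: it has no rational root (each ±√139 ± √173 is irrational), and any factorization into two quadratics over Q would force √(24047) ∈ Q (pairing opposite roots) or √139, √173 ∈ Q (other pairings), all impossible. Hence [Q(γ):Q] = 4 = [Q(√139, √173):Q], so Q(γ) = Q(√139, √173).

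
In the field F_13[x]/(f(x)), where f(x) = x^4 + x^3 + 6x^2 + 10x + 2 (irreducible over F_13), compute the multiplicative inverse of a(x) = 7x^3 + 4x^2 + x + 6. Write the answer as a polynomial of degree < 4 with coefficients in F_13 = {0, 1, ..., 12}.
a(x)^(-1) ≡ 12x^3 + 11x^2 + 2x (mod f(x))

Since f is irreducible over F_13, F_13[x]/(f) is a field and a(x) ≠ 0 has an inverse. Apply the extended Euclidean algorithm to f(x) and a(x) in F_13[x]: f(x) = (2x + 12)·a(x) + (8x^2 + 12x + 8);  a(x) = (9x)·(8x^2 + 12x + 8) + (7x + 6);  (8x^2 + 12x + 8) = (3x + 1)·(7x + 6) + (2). The last nonzero remainder is the constant 2 = gcd(f, a) in F_13. Back-substituting through the division chain expresses 2 = s(x)·a(x) + t(x)·f(x) with s(x) ≡ 11x^3 + 9x^2 + 4x (mod f), so (11x^3 + 9x^2 + 4x)·a(x) ≡ 2 (mod f). Multiplying by 2^(-1) ≡ 7 in F_13 gives a(x)^(-1) ≡ 7·(11x^3 + 9x^2 + 4x) ≡ 12x^3 + 11x^2 + 2x (mod f). Check: (7x^3 + 4x^2 + x + 6)·(12x^3 + 11x^2 + 2x) = 6x^6 + 8x^5 + 5x^4 + 3x^2 + 12x ≡ 1 (mod x^4 + x^3 + 6x^2 + 10x + 2).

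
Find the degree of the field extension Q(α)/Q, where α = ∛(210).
[Q(α):Q] = 3

The minimal polynomial of α is x^3 - 210, irreducible over Q since 210 is not a perfect cube (so x^3 - 210 has no rational root). Hence [Q(α):Q] = deg(m_α) = 3.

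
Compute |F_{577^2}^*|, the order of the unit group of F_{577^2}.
|F_{577^2}^*| = 332928

F_{577^2} has 577^2 = 332929 elements; its multiplicative group consists of all nonzero elements, so |F_{577^2}^*| = 332929 - 1 = 332928. (It is cyclic since any finite subgroup of the multiplicative group of a field is cyclic.)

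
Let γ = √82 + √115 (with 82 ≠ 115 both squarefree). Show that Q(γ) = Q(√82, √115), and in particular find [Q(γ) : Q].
[Q(γ) : Q] = 4 (equivalently, Q(γ) = Q(√82, √115))

Obviously Q(γ) ⊆ Q(√82, √115), and [Q(√82, √115):Q] = 4 (since 82, 115 are distinct squarefree integers > 1 with 9430 not a perfect square). To show equality we compute the minimal polynomial of γ. From γ = √82 + √115: γ^2 = 82 + 2√(9430) + 115 = 197 + 2√(9430), so γ^2 - 197 = 2√(9430); squaring, (γ^2 - 197)^2 = 4·9430, i.e. γ^4 - 394γ^2 + 38809 - 37720 = 0, i.e. γ^4 - 394γ^2 + 1089 = 0. So γ is a root of x^4 - 394x^2 + 1089. This polynomial is irreducible over Q: it has no rational root (each ±√82 ± √115 is irrational), and any factorization into two quadratics over Q would force √(9430) ∈ Q (pairing opposite roots) or √82, √115 ∈ Q (other pairings), all impossible. Hence [Q(γ):Q] = 4 = [Q(√82, √115):Q], so Q(γ) = Q(√82, √115).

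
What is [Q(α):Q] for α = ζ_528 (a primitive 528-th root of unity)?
[Q(α):Q] = 160

The minimal polynomial of ζ_528 over Q is the 528-th cyclotomic polynomial Φ_528(x), which is irreducible over Q and has degree φ(528) = 160. Hence [Q(α):Q] = φ(528) = 160.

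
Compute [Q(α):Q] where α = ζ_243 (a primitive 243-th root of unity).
[Q(α):Q] = 162

The minimal polynomial of ζ_243 over Q is the 243-th cyclotomic polynomial Φ_243(x), which is irreducible over Q and has degree φ(243) = 162. Hence [Q(α):Q] = φ(243) = 162.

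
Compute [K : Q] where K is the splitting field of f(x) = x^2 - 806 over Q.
[K : Q] = 2

f(x) = x^2 - 806 factors as (x - √806)(x + √806). The splitting field is K = Q(√806). Since 806 is squarefree and > 1, it is not a perfect square, so x^2 - 806 is irreducible over Q and [Q(√806) : Q] = 2. Hence [K : Q] = 2.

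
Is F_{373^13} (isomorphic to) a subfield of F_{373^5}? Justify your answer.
No: F_{373^13} is not a subfield of F_{373^5}

F_{p^m} embeds in F_{p^n} iff m | n. Here 13 ∤ 5 (since 5 = 0·13 + 5 with remainder 5 ≠ 0), so F_{373^13} is not a subfield of F_{373^5}. Equivalently: if it were, the tower law would give 13 = [F_{373^13}:F_373] dividing [F_{373^5}:F_373] = 5, contradiction.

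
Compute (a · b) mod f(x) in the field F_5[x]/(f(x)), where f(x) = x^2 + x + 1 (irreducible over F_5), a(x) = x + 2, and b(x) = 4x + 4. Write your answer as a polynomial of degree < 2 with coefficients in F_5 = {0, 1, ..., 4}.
a · b ≡ 3x + 4 (mod f(x))

Multiply in F_5[x]: a(x)·b(x) = (x + 2)·(4x + 4) = 4x^2 + 2x + 3. This has degree ≥ 2, so divide by f(x) over F_5: 4x^2 + 2x + 3 = (4)·(x^2 + x + 1) + (3x + 4). Hence a·b ≡ 3x + 4 (mod f). (F_5[x]/(f) is a field with 5^2 = 25 elements since f is irreducible of degree 2.)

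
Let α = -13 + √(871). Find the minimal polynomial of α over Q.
m_α(x) = x^2 + 26x - 702

From α + 13 = √(871), squaring gives (α + 13)^2 = 871, i.e. α^2 + 26α + 169 = 871, so α^2 + 26α - 702 = 0. The discriminant of x^2 + 26x - 702 is (26)^2 - 4·(-702) = 676 + 2808 = 3484, and 4·(871) is not a perfect square in Q since 871 is squarefree and ≠ 1. Hence x^2 + 26x - 702 is irreducible over Q and is the minimal polynomial of α.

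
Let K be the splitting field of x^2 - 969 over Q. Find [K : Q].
[K : Q] = 2

f(x) = x^2 - 969 factors as (x - √969)(x + √969). The splitting field is K = Q(√969). Since 969 is squarefree and > 1, it is not a perfect square, so x^2 - 969 is irreducible over Q and [Q(√969) : Q] = 2. Hence [K : Q] = 2.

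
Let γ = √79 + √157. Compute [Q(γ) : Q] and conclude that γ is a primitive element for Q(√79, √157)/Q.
[Q(γ) : Q] = 4 (equivalently, Q(γ) = Q(√79, √157))

Obviously Q(γ) ⊆ Q(√79, √157), and [Q(√79, √157):Q] = 4 (since 79, 157 are distinct squarefree integers > 1 with 12403 not a perfect square). To show equality we compute the minimal polynomial of γ. From γ = √79 + √157: γ^2 = 79 + 2√(12403) + 157 = 236 + 2√(12403), so γ^2 - 236 = 2√(12403); squaring, (γ^2 - 236)^2 = 4·12403, i.e. γ^4 - 472γ^2 + 55696 - 49612 = 0, i.e. γ^4 - 472γ^2 + 6084 = 0. So γ is a root of x^4 - 472x^2 + 6084. This polynomial is irreducible over Q: it has no rational root (each ±√79 ± √157 is irrational), and any factorization into two quadratics over Q would force √(12403) ∈ Q (pairing opposite roots) or √79, √157 ∈ Q (other pairings), all impossible. Hence [Q(γ):Q] = 4 = [Q(√79, √157):Q], so Q(γ) = Q(√79, √157).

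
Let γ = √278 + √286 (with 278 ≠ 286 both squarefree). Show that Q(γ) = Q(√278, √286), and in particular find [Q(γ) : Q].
[Q(γ) : Q] = 4 (equivalently, Q(γ) = Q(√278, √286))

Obviously Q(γ) ⊆ Q(√278, √286), and [Q(√278, √286):Q] = 4 (since 278, 286 are distinct squarefree integers > 1 with 79508 not a perfect square). To show equality we compute the minimal polynomial of γ. From γ = √278 + √286: γ^2 = 278 + 2√(79508) + 286 = 564 + 2√(79508), so γ^2 - 564 = 2√(79508); squaring, (γ^2 - 564)^2 = 4·79508, i.e. γ^4 - 1128γ^2 + 318096 - 318032 = 0, i.e. γ^4 - 1128γ^2 + 64 = 0. So γ is a root of x^4 - 1128x^2 + 64. This polynomial is irreducible over Q: it has no rational root (each ±√278 ± √286 is irrational), and any factorization into two quadratics over Q would force √(79508) ∈ Q (pairing opposite roots) or √278, √286 ∈ Q (other pairings), all impossible. Hence [Q(γ):Q] = 4 = [Q(√278, √286):Q], so Q(γ) = Q(√278, √286).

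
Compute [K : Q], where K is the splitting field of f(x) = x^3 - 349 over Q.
[K : Q] = 6

The roots of x^3 - 349 are ∛349, ω∛349, ω^2∛349 where ω = e^(2πi/3) is a primitive cube root of unity, so K = Q(∛349, ω). Now [Q(∛349):Q] = 3 (since 349 is not a perfect cube, x^3 - 349 is irreducible) and [Q(ω):Q] = 2. Both 2 and 3 divide [K:Q], and [K:Q] ≤ 3·2 = 6, so [K:Q] = 6. (Equivalently: Q(∛349) ⊂ R but ω ∉ R, so [K : Q(∛349)] = 2.)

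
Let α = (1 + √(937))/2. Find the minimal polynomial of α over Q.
m_α(x) = x^2 - x - 234

From 2α - 1 = √(937), squaring gives (2α - 1)^2 = 937, i.e. 4α^2 - 4α + 1 = 937, so α^2 - α + (1 - 937)/4 = 0. Since 937 ≡ 1 (mod 4), (1 - 937)/4 = -234 ∈ Z. The polynomial x^2 - x - 234 has discriminant 1 - 4·(-234) = 937, which is not a perfect square in Q (d = 937 is squarefree and ≠ 1), so x^2 - x - 234 is irreducible over Q. It is the minimal polynomial of α.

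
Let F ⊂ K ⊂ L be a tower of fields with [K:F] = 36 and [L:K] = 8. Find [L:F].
[L:F] = 288

The tower law says that for any tower of field extensions F ⊂ K ⊂ L with finite degrees, [L:F] = [L:K] · [K:F]. Here this gives [L:F] = 8 · 36 = 288.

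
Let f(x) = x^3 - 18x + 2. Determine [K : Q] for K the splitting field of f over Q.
[K : Q] = 6

By the rational root test, any rational root of the monic integer polynomial f(x) = x^3 - 18x + 2 must be an integer dividing the constant term 2, i.e. one of ±{1, 2}. Evaluating: f(1) = -15, f(-1) = 19, f(2) = -26, f(-2) = 30; none is 0, so f has no rational root and is therefore irreducible over Q (a cubic with no linear factor over a field is irreducible). For an irreducible cubic, the Galois group is A_3 or S_3 according as the discriminant disc(f) = -4a^3 - 27b^2 = -4·(-18)^3 - 27·(2)^2 = 23220 is or is not a square in Q. Here disc(f) = 23220 is not a perfect square in Q, so the Galois group of f over Q is not contained in A_3 and must be all of S_3. The splitting field has degree |S_3| = 6 over Q, so [K : Q] = 6.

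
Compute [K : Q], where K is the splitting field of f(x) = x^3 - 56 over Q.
[K : Q] = 6

The roots of x^3 - 56 are ∛56, ω∛56, ω^2∛56 where ω = e^(2πi/3) is a primitive cube root of unity, so K = Q(∛56, ω). Now [Q(∛56):Q] = 3 (since 56 is not a perfect cube, x^3 - 56 is irreducible) and [Q(ω):Q] = 2. Both 2 and 3 divide [K:Q], and [K:Q] ≤ 3·2 = 6, so [K:Q] = 6. (Equivalently: Q(∛56) ⊂ R but ω ∉ R, so [K : Q(∛56)] = 2.)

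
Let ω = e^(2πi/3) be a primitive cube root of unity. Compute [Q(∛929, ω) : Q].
[Q(∛929, ω) : Q] = 6

[Q(∛929):Q] = 3 (min poly x^3 - 929, irreducible since 929 is not a perfect cube). [Q(ω):Q] = 2 (min poly x^2 + x + 1). Since Q(∛929) ⊂ R and ω ∉ R, we have ω ∉ Q(∛929), so x^2 + x + 1 remains irreducible over Q(∛929) and [Q(∛929, ω) : Q(∛929)] = 2. By the tower law, [Q(∛929, ω) : Q] = 3 · 2 = 6. (In fact Q(∛929, ω) is the splitting field of x^3 - 929 over Q.)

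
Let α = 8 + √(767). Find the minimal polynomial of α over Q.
m_α(x) = x^2 - 16x - 703

From α - 8 = √(767), squaring gives (α - 8)^2 = 767, i.e. α^2 - 16α + 64 = 767, so α^2 - 16α - 703 = 0. The discriminant of x^2 - 16x - 703 is (-16)^2 - 4·(-703) = 256 + 2812 = 3068, and 4·(767) is not a perfect square in Q since 767 is squarefree and ≠ 1. Hence x^2 - 16x - 703 is irreducible over Q and is the minimal polynomial of α.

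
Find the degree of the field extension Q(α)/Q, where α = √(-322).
[Q(α):Q] = 2

[Q(α):Q] equals the degree of the minimal polynomial of α. Here α^2 = -322 and x^2 + 322 is irreducible (d = -322 is squarefree, ≠ 1, hence not a square), so deg(m_α) = 2. Thus [Q(α):Q] = 2.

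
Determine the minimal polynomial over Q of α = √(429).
m_α(x) = x^2 - 429

α satisfies α^2 - 429 = 0, so x^2 - 429 annihilates α. Since d = 429 is squarefree and ≠ 1, it is not a perfect square in Q, so x^2 - 429 has no rational root and is therefore irreducible over Q (a degree-2 polynomial over a field is irreducible iff it has no root). Hence m_α(x) = x^2 - 429.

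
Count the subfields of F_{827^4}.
F_{827^4} has 3 subfields

The subfields of F_{p^n} are exactly the fields F_{p^d} for d | n (each is the fixed field of the unique index-d subgroup of Gal(F_{p^n}/F_p) ≅ Z/nZ). The divisors of n = 4 are {1, 2, 4}, giving 3 subfields: F_{827^1}, F_{827^2}, F_{827^4}.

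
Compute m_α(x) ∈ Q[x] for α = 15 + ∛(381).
m_α(x) = x^3 - 45x^2 + 675x - 3756

Set β = α - 15 = ∛(381), so β^3 = 381. Then (α - 15)^3 - 381 = 0, i.e. α is a root of g(x) = (x - 15)^3 - 381 = x^3 - 45x^2 + 675x - 3756. Since g(x) = h(x - 15) where h(x) = x^3 - 381, and h is irreducible over Q (because 381 is not a perfect cube, so h has no rational root, and a monic cubic with no rational root is irreducible), g is also irreducible (irreducibility is preserved under the substitution x → x - 15). Hence m_α(x) = x^3 - 45x^2 + 675x - 3756.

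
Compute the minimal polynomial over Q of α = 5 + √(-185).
m_α(x) = x^2 - 10x + 210

From α - 5 = √(-185), squaring gives (α - 5)^2 = -185, i.e. α^2 - 10α + 25 = -185, so α^2 - 10α + 210 = 0. The discriminant of x^2 - 10x + 210 is (-10)^2 - 4·(210) = 100 - 840 = -740, and 4·(-185) is not a perfect square in Q since -185 is squarefree and ≠ 1. Hence x^2 - 10x + 210 is irreducible over Q and is the minimal polynomial of α.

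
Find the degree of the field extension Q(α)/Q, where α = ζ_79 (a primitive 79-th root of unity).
[Q(α):Q] = 78

The minimal polynomial of ζ_79 over Q is the 79-th cyclotomic polynomial Φ_79(x), which is irreducible over Q and has degree φ(79) = 78. Hence [Q(α):Q] = φ(79) = 78.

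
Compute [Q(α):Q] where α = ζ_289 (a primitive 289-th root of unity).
[Q(α):Q] = 272

The minimal polynomial of ζ_289 over Q is the 289-th cyclotomic polynomial Φ_289(x), which is irreducible over Q and has degree φ(289) = 272. Hence [Q(α):Q] = φ(289) = 272.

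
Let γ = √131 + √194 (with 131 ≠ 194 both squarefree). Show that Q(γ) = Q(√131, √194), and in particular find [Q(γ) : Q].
[Q(γ) : Q] = 4 (equivalently, Q(γ) = Q(√131, √194))

Obviously Q(γ) ⊆ Q(√131, √194), and [Q(√131, √194):Q] = 4 (since 131, 194 are distinct squarefree integers > 1 with 25414 not a perfect square). To show equality we compute the minimal polynomial of γ. From γ = √131 + √194: γ^2 = 131 + 2√(25414) + 194 = 325 + 2√(25414), so γ^2 - 325 = 2√(25414); squaring, (γ^2 - 325)^2 = 4·25414, i.e. γ^4 - 650γ^2 + 105625 - 101656 = 0, i.e. γ^4 - 650γ^2 + 3969 = 0. So γ is a root of x^4 - 650x^2 + 3969. This polynomial is irreducible over Q: it has no rational root (each ±√131 ± √194 is irrational), and any factorization into two quadratics over Q would force √(25414) ∈ Q (pairing opposite roots) or √131, √194 ∈ Q (other pairings), all impossible. Hence [Q(γ):Q] = 4 = [Q(√131, √194):Q], so Q(γ) = Q(√131, √194).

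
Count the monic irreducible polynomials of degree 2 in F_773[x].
There are 298378 monic irreducible polynomials of degree 2 over F_773

Each element of F_{773^2} that lies in no proper subfield is a root of exactly one monic irreducible of degree 2 over F_773, and each such polynomial has 2 distinct roots in F_{773^2}. By Möbius inversion the count is N_773(2) = (1/2) Σ_{d|2} μ(2/d) · 773^d = (1/2)(μ(2)·773^1 + μ(1)·773^2) = 596756/2 = 298378.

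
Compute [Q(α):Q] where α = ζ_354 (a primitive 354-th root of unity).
[Q(α):Q] = 116

The minimal polynomial of ζ_354 over Q is the 354-th cyclotomic polynomial Φ_354(x), which is irreducible over Q and has degree φ(354) = 116. Hence [Q(α):Q] = φ(354) = 116.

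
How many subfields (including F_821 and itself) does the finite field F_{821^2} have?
F_{821^2} has 2 subfields

The subfields of F_{p^n} are exactly the fields F_{p^d} for d | n (each is the fixed field of the unique index-d subgroup of Gal(F_{p^n}/F_p) ≅ Z/nZ). The divisors of n = 2 are {1, 2}, giving 2 subfields: F_{821^1}, F_{821^2}.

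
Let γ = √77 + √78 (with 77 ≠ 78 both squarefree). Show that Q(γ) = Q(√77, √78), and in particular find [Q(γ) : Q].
[Q(γ) : Q] = 4 (equivalently, Q(γ) = Q(√77, √78))

Obviously Q(γ) ⊆ Q(√77, √78), and [Q(√77, √78):Q] = 4 (since 77, 78 are distinct squarefree integers > 1 with 6006 not a perfect square). To show equality we compute the minimal polynomial of γ. From γ = √77 + √78: γ^2 = 77 + 2√(6006) + 78 = 155 + 2√(6006), so γ^2 - 155 = 2√(6006); squaring, (γ^2 - 155)^2 = 4·6006, i.e. γ^4 - 310γ^2 + 24025 - 24024 = 0, i.e. γ^4 - 310γ^2 + 1 = 0. So γ is a root of x^4 - 310x^2 + 1. This polynomial is irreducible over Q: it has no rational root (each ±√77 ± √78 is irrational), and any factorization into two quadratics over Q would force √(6006) ∈ Q (pairing opposite roots) or √77, √78 ∈ Q (other pairings), all impossible. Hence [Q(γ):Q] = 4 = [Q(√77, √78):Q], so Q(γ) = Q(√77, √78).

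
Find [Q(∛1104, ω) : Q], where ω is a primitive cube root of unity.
[Q(∛1104, ω) : Q] = 6

[Q(∛1104):Q] = 3 (min poly x^3 - 1104, irreducible since 1104 is not a perfect cube). [Q(ω):Q] = 2 (min poly x^2 + x + 1). Since Q(∛1104) ⊂ R and ω ∉ R, we have ω ∉ Q(∛1104), so x^2 + x + 1 remains irreducible over Q(∛1104) and [Q(∛1104, ω) : Q(∛1104)] = 2. By the tower law, [Q(∛1104, ω) : Q] = 3 · 2 = 6. (In fact Q(∛1104, ω) is the splitting field of x^3 - 1104 over Q.)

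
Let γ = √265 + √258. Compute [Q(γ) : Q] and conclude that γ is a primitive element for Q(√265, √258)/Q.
[Q(γ) : Q] = 4 (equivalently, Q(γ) = Q(√265, √258))

Obviously Q(γ) ⊆ Q(√265, √258), and [Q(√265, √258):Q] = 4 (since 265, 258 are distinct squarefree integers > 1 with 68370 not a perfect square). To show equality we compute the minimal polynomial of γ. From γ = √265 + √258: γ^2 = 265 + 2√(68370) + 258 = 523 + 2√(68370), so γ^2 - 523 = 2√(68370); squaring, (γ^2 - 523)^2 = 4·68370, i.e. γ^4 - 1046γ^2 + 273529 - 273480 = 0, i.e. γ^4 - 1046γ^2 + 49 = 0. So γ is a root of x^4 - 1046x^2 + 49. This polynomial is irreducible over Q: it has no rational root (each ±√265 ± √258 is irrational), and any factorization into two quadratics over Q would force √(68370) ∈ Q (pairing opposite roots) or √265, √258 ∈ Q (other pairings), all impossible. Hence [Q(γ):Q] = 4 = [Q(√265, √258):Q], so Q(γ) = Q(√265, √258).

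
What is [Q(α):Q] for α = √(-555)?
[Q(α):Q] = 2

[Q(α):Q] equals the degree of the minimal polynomial of α. Here α^2 = -555 and x^2 + 555 is irreducible (d = -555 is squarefree, ≠ 1, hence not a square), so deg(m_α) = 2. Thus [Q(α):Q] = 2.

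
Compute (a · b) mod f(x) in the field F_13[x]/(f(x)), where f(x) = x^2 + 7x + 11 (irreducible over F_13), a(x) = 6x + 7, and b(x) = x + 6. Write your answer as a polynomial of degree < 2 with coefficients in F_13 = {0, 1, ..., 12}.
a · b ≡ x + 2 (mod f(x))

Multiply in F_13[x]: a(x)·b(x) = (6x + 7)·(x + 6) = 6x^2 + 4x + 3. This has degree ≥ 2, so divide by f(x) over F_13: 6x^2 + 4x + 3 = (6)·(x^2 + 7x + 11) + (x + 2). Hence a·b ≡ x + 2 (mod f). (F_13[x]/(f) is a field with 13^2 = 169 elements since f is irreducible of degree 2.)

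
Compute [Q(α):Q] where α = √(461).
[Q(α):Q] = 2

[Q(α):Q] equals the degree of the minimal polynomial of α. Here α^2 = 461 and x^2 - 461 is irreducible (d = 461 is squarefree, ≠ 1, hence not a square), so deg(m_α) = 2. Thus [Q(α):Q] = 2.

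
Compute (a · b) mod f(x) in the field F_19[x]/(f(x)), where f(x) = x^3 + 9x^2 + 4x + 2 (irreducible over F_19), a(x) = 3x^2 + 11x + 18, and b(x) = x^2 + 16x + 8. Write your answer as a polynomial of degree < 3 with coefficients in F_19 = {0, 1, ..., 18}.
a · b ≡ 13x^2 + 14x + 4 (mod f(x))

Multiply in F_19[x]: a(x)·b(x) = (3x^2 + 11x + 18)·(x^2 + 16x + 8) = 3x^4 + 2x^3 + 9x^2 + 15x + 11. This has degree ≥ 3, so divide by f(x) over F_19: 3x^4 + 2x^3 + 9x^2 + 15x + 11 = (3x + 13)·(x^3 + 9x^2 + 4x + 2) + (13x^2 + 14x + 4). Hence a·b ≡ 13x^2 + 14x + 4 (mod f). (F_19[x]/(f) is a field with 19^3 = 6859 elements since f is irreducible of degree 3.)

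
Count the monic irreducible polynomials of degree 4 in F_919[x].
There are 178320609540 monic irreducible polynomials of degree 4 over F_919

Each element of F_{919^4} that lies in no proper subfield is a root of exactly one monic irreducible of degree 4 over F_919, and each such polynomial has 4 distinct roots in F_{919^4}. By Möbius inversion the count is N_919(4) = (1/4) Σ_{d|4} μ(4/d) · 919^d = (1/4)(μ(4)·919^1 + μ(2)·919^2 + μ(1)·919^4) = 713282438160/4 = 178320609540.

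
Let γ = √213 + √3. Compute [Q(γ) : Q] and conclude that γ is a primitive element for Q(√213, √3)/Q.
[Q(γ) : Q] = 4 (equivalently, Q(γ) = Q(√213, √3))

Obviously Q(γ) ⊆ Q(√213, √3), and [Q(√213, √3):Q] = 4 (since 213, 3 are distinct squarefree integers > 1 with 639 not a perfect square). To show equality we compute the minimal polynomial of γ. From γ = √213 + √3: γ^2 = 213 + 2√(639) + 3 = 216 + 2√(639), so γ^2 - 216 = 2√(639); squaring, (γ^2 - 216)^2 = 4·639, i.e. γ^4 - 432γ^2 + 46656 - 2556 = 0, i.e. γ^4 - 432γ^2 + 44100 = 0. So γ is a root of x^4 - 432x^2 + 44100. This polynomial is irreducible over Q: it has no rational root (each ±√213 ± √3 is irrational), and any factorization into two quadratics over Q would force √(639) ∈ Q (pairing opposite roots) or √213, √3 ∈ Q (other pairings), all impossible. Hence [Q(γ):Q] = 4 = [Q(√213, √3):Q], so Q(γ) = Q(√213, √3).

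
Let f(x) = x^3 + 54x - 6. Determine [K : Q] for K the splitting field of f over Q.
[K : Q] = 6

By the rational root test, any rational root of the monic integer polynomial f(x) = x^3 + 54x - 6 must be an integer dividing the constant term -6, i.e. one of ±{1, 2, 3, 6}. Evaluating: f(1) = 49, f(-1) = -61, f(2) = 110, f(-2) = -122, f(3) = 183, f(-3) = -195, f(6) = 534, f(-6) = -546; none is 0, so f has no rational root and is therefore irreducible over Q (a cubic with no linear factor over a field is irreducible). For an irreducible cubic, the Galois group is A_3 or S_3 according as the discriminant disc(f) = -4a^3 - 27b^2 = -4·(54)^3 - 27·(-6)^2 = -630828 is or is not a square in Q. Here disc(f) = -630828 is not a perfect square in Q, so the Galois group of f over Q is not contained in A_3 and must be all of S_3. The splitting field has degree |S_3| = 6 over Q, so [K : Q] = 6.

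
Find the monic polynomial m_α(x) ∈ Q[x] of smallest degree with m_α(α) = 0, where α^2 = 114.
m_α(x) = x^2 - 114

α satisfies α^2 - 114 = 0, so x^2 - 114 annihilates α. Since d = 114 is squarefree and ≠ 1, it is not a perfect square in Q, so x^2 - 114 has no rational root and is therefore irreducible over Q (a degree-2 polynomial over a field is irreducible iff it has no root). Hence m_α(x) = x^2 - 114.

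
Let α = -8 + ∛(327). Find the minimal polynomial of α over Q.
m_α(x) = x^3 + 24x^2 + 192x + 185

Set β = α + 8 = ∛(327), so β^3 = 327. Then (α + 8)^3 - 327 = 0, i.e. α is a root of g(x) = (x + 8)^3 - 327 = x^3 + 24x^2 + 192x + 185. Since g(x) = h(x + 8) where h(x) = x^3 - 327, and h is irreducible over Q (because 327 is not a perfect cube, so h has no rational root, and a monic cubic with no rational root is irreducible), g is also irreducible (irreducibility is preserved under the substitution x → x + 8). Hence m_α(x) = x^3 + 24x^2 + 192x + 185.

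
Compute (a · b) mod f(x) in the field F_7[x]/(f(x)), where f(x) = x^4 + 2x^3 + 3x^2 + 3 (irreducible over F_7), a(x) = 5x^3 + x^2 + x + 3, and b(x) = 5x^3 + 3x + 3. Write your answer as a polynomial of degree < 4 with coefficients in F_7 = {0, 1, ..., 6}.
a · b ≡ x^2 + 2 (mod f(x))

Multiply in F_7[x]: a(x)·b(x) = (5x^3 + x^2 + x + 3)·(5x^3 + 3x + 3) = 4x^6 + 5x^5 + 6x^4 + 5x^3 + 6x^2 + 5x + 2. This has degree ≥ 4, so divide by f(x) over F_7: 4x^6 + 5x^5 + 6x^4 + 5x^3 + 6x^2 + 5x + 2 = (4x^2 + 4x)·(x^4 + 2x^3 + 3x^2 + 3) + (x^2 + 2). Hence a·b ≡ x^2 + 2 (mod f). (F_7[x]/(f) is a field with 7^4 = 2401 elements since f is irreducible of degree 4.)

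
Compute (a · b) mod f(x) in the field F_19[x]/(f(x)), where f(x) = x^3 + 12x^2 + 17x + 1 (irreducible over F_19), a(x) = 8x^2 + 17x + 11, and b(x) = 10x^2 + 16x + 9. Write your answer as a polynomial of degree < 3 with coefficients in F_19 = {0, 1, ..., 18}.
a · b ≡ 8x^2 + 8x + 1 (mod f(x))

Multiply in F_19[x]: a(x)·b(x) = (8x^2 + 17x + 11)·(10x^2 + 16x + 9) = 4x^4 + 13x^3 + 17x^2 + 6x + 4. This has degree ≥ 3, so divide by f(x) over F_19: 4x^4 + 13x^3 + 17x^2 + 6x + 4 = (4x + 3)·(x^3 + 12x^2 + 17x + 1) + (8x^2 + 8x + 1). Hence a·b ≡ 8x^2 + 8x + 1 (mod f). (F_19[x]/(f) is a field with 19^3 = 6859 elements since f is irreducible of degree 3.)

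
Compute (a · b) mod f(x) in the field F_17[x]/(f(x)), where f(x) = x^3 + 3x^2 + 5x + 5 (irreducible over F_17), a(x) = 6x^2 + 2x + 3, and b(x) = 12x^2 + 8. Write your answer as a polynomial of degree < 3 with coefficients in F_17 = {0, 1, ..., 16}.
a · b ≡ 11x^2 + 4x + 15 (mod f(x))

Multiply in F_17[x]: a(x)·b(x) = (6x^2 + 2x + 3)·(12x^2 + 8) = 4x^4 + 7x^3 + 16x^2 + 16x + 7. This has degree ≥ 3, so divide by f(x) over F_17: 4x^4 + 7x^3 + 16x^2 + 16x + 7 = (4x + 12)·(x^3 + 3x^2 + 5x + 5) + (11x^2 + 4x + 15). Hence a·b ≡ 11x^2 + 4x + 15 (mod f). (F_17[x]/(f) is a field with 17^3 = 4913 elements since f is irreducible of degree 3.)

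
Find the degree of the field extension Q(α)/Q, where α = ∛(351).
[Q(α):Q] = 3

The minimal polynomial of α is x^3 - 351, irreducible over Q since 351 is not a perfect cube (so x^3 - 351 has no rational root). Hence [Q(α):Q] = deg(m_α) = 3.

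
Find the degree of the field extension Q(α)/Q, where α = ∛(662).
[Q(α):Q] = 3

The minimal polynomial of α is x^3 - 662, irreducible over Q since 662 is not a perfect cube (so x^3 - 662 has no rational root). Hence [Q(α):Q] = deg(m_α) = 3.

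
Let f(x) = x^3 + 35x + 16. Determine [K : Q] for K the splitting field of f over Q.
[K : Q] = 6

By the rational root test, any rational root of the monic integer polynomial f(x) = x^3 + 35x + 16 must be an integer dividing the constant term 16, i.e. one of ±{1, 2, 4, 8, 16}. Evaluating: f(1) = 52, f(-1) = -20, f(2) = 94, f(-2) = -62, f(4) = 220, f(-4) = -188, f(8) = 808, f(-8) = -776, f(16) = 4672, f(-16) = -4640; none is 0, so f has no rational root and is therefore irreducible over Q (a cubic with no linear factor over a field is irreducible). For an irreducible cubic, the Galois group is A_3 or S_3 according as the discriminant disc(f) = -4a^3 - 27b^2 = -4·(35)^3 - 27·(16)^2 = -178412 is or is not a square in Q. Here disc(f) = -178412 is not a perfect square in Q, so the Galois group of f over Q is not contained in A_3 and must be all of S_3. The splitting field has degree |S_3| = 6 over Q, so [K : Q] = 6.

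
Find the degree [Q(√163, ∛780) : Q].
[Q(√163, ∛780) : Q] = 6

Let L = Q(√163, ∛780). Since Q(√163) ⊂ L and [Q(√163):Q] = 2, the tower law gives 2 | [L:Q]. Likewise Q(∛780) ⊂ L with [Q(∛780):Q] = 3 (because 780 is not a perfect cube), so 3 | [L:Q]. As gcd(2,3) = 1, [L:Q] is divisible by 6. Conversely L is generated over Q by √163 and ∛780, so [L:Q] ≤ 2·3 = 6. Therefore [Q(√163, ∛780) : Q] = 6.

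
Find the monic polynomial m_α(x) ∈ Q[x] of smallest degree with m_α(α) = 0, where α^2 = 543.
m_α(x) = x^2 - 543

α satisfies α^2 - 543 = 0, so x^2 - 543 annihilates α. Since d = 543 is squarefree and ≠ 1, it is not a perfect square in Q, so x^2 - 543 has no rational root and is therefore irreducible over Q (a degree-2 polynomial over a field is irreducible iff it has no root). Hence m_α(x) = x^2 - 543.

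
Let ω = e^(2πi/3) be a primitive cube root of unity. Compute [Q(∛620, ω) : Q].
[Q(∛620, ω) : Q] = 6

[Q(∛620):Q] = 3 (min poly x^3 - 620, irreducible since 620 is not a perfect cube). [Q(ω):Q] = 2 (min poly x^2 + x + 1). Since Q(∛620) ⊂ R and ω ∉ R, we have ω ∉ Q(∛620), so x^2 + x + 1 remains irreducible over Q(∛620) and [Q(∛620, ω) : Q(∛620)] = 2. By the tower law, [Q(∛620, ω) : Q] = 3 · 2 = 6. (In fact Q(∛620, ω) is the splitting field of x^3 - 620 over Q.)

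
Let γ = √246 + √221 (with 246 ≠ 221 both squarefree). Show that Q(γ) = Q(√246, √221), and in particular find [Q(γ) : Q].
[Q(γ) : Q] = 4 (equivalently, Q(γ) = Q(√246, √221))

Obviously Q(γ) ⊆ Q(√246, √221), and [Q(√246, √221):Q] = 4 (since 246, 221 are distinct squarefree integers > 1 with 54366 not a perfect square). To show equality we compute the minimal polynomial of γ. From γ = √246 + √221: γ^2 = 246 + 2√(54366) + 221 = 467 + 2√(54366), so γ^2 - 467 = 2√(54366); squaring, (γ^2 - 467)^2 = 4·54366, i.e. γ^4 - 934γ^2 + 218089 - 217464 = 0, i.e. γ^4 - 934γ^2 + 625 = 0. So γ is a root of x^4 - 934x^2 + 625. This polynomial is irreducible over Q: it has no rational root (each ±√246 ± √221 is irrational), and any factorization into two quadratics over Q would force √(54366) ∈ Q (pairing opposite roots) or √246, √221 ∈ Q (other pairings), all impossible. Hence [Q(γ):Q] = 4 = [Q(√246, √221):Q], so Q(γ) = Q(√246, √221).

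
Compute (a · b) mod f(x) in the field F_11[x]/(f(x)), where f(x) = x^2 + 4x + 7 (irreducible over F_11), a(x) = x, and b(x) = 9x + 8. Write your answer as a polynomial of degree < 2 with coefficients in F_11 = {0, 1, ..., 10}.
a · b ≡ 5x + 3 (mod f(x))

Multiply in F_11[x]: a(x)·b(x) = (x)·(9x + 8) = 9x^2 + 8x. This has degree ≥ 2, so divide by f(x) over F_11: 9x^2 + 8x = (9)·(x^2 + 4x + 7) + (5x + 3). Hence a·b ≡ 5x + 3 (mod f). (F_11[x]/(f) is a field with 11^2 = 121 elements since f is irreducible of degree 2.)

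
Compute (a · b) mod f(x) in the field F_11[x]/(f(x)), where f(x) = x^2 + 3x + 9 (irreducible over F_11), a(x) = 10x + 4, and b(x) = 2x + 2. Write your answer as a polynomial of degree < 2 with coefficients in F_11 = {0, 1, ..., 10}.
a · b ≡ x + 4 (mod f(x))

Multiply in F_11[x]: a(x)·b(x) = (10x + 4)·(2x + 2) = 9x^2 + 6x + 8. This has degree ≥ 2, so divide by f(x) over F_11: 9x^2 + 6x + 8 = (9)·(x^2 + 3x + 9) + (x + 4). Hence a·b ≡ x + 4 (mod f). (F_11[x]/(f) is a field with 11^2 = 121 elements since f is irreducible of degree 2.)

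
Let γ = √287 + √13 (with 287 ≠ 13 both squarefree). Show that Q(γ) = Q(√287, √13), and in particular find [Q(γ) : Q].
[Q(γ) : Q] = 4 (equivalently, Q(γ) = Q(√287, √13))

Obviously Q(γ) ⊆ Q(√287, √13), and [Q(√287, √13):Q] = 4 (since 287, 13 are distinct squarefree integers > 1 with 3731 not a perfect square). To show equality we compute the minimal polynomial of γ. From γ = √287 + √13: γ^2 = 287 + 2√(3731) + 13 = 300 + 2√(3731), so γ^2 - 300 = 2√(3731); squaring, (γ^2 - 300)^2 = 4·3731, i.e. γ^4 - 600γ^2 + 90000 - 14924 = 0, i.e. γ^4 - 600γ^2 + 75076 = 0. So γ is a root of x^4 - 600x^2 + 75076. This polynomial is irreducible over Q: it has no rational root (each ±√287 ± √13 is irrational), and any factorization into two quadratics over Q would force √(3731) ∈ Q (pairing opposite roots) or √287, √13 ∈ Q (other pairings), all impossible. Hence [Q(γ):Q] = 4 = [Q(√287, √13):Q], so Q(γ) = Q(√287, √13).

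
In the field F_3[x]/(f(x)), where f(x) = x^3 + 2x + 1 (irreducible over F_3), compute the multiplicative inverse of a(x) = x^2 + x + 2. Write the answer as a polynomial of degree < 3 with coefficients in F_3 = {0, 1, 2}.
a(x)^(-1) ≡ 2x^2 (mod f(x))

Since f is irreducible over F_3, F_3[x]/(f) is a field and a(x) ≠ 0 has an inverse. Apply the extended Euclidean algorithm to f(x) and a(x) in F_3[x]: f(x) = (x + 2)·a(x) + (x);  a(x) = (x + 1)·(x) + (2). The last nonzero remainder is the constant 2 = gcd(f, a) in F_3. Back-substituting through the division chain expresses 2 = s(x)·a(x) + t(x)·f(x) with s(x) ≡ x^2 (mod f), so (x^2)·a(x) ≡ 2 (mod f). Multiplying by 2^(-1) ≡ 2 in F_3 gives a(x)^(-1) ≡ 2·(x^2) ≡ 2x^2 (mod f). Check: (x^2 + x + 2)·(2x^2) = 2x^4 + 2x^3 + x^2 ≡ 1 (mod x^3 + 2x + 1).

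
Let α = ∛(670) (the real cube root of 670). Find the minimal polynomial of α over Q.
m_α(x) = x^3 - 670

α satisfies α^3 = 670, so x^3 - 670 annihilates α. By the rational root test, a rational root p/q (in lowest terms) of x^3 - 670 would satisfy p^3 = 670 q^3, forcing q = 1 and p^3 = 670; but 670 is not a perfect cube, contradiction. A monic cubic over Q with no rational root is irreducible (any nontrivial factorization would include a linear factor). Hence x^3 - 670 is the minimal polynomial of α, and in particular [Q(α):Q] = 3.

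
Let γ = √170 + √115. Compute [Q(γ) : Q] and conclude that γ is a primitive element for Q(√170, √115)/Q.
[Q(γ) : Q] = 4 (equivalently, Q(γ) = Q(√170, √115))

Obviously Q(γ) ⊆ Q(√170, √115), and [Q(√170, √115):Q] = 4 (since 170, 115 are distinct squarefree integers > 1 with 19550 not a perfect square). To show equality we compute the minimal polynomial of γ. From γ = √170 + √115: γ^2 = 170 + 2√(19550) + 115 = 285 + 2√(19550), so γ^2 - 285 = 2√(19550); squaring, (γ^2 - 285)^2 = 4·19550, i.e. γ^4 - 570γ^2 + 81225 - 78200 = 0, i.e. γ^4 - 570γ^2 + 3025 = 0. So γ is a root of x^4 - 570x^2 + 3025. This polynomial is irreducible over Q: it has no rational root (each ±√170 ± √115 is irrational), and any factorization into two quadratics over Q would force √(19550) ∈ Q (pairing opposite roots) or √170, √115 ∈ Q (other pairings), all impossible. Hence [Q(γ):Q] = 4 = [Q(√170, √115):Q], so Q(γ) = Q(√170, √115).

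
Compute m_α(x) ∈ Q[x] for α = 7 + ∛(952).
m_α(x) = x^3 - 21x^2 + 147x - 1295

Set β = α - 7 = ∛(952), so β^3 = 952. Then (α - 7)^3 - 952 = 0, i.e. α is a root of g(x) = (x - 7)^3 - 952 = x^3 - 21x^2 + 147x - 1295. Since g(x) = h(x - 7) where h(x) = x^3 - 952, and h is irreducible over Q (because 952 is not a perfect cube, so h has no rational root, and a monic cubic with no rational root is irreducible), g is also irreducible (irreducibility is preserved under the substitution x → x - 7). Hence m_α(x) = x^3 - 21x^2 + 147x - 1295.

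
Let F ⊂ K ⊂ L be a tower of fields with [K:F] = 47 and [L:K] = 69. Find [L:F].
[L:F] = 3243

The tower law says that for any tower of field extensions F ⊂ K ⊂ L with finite degrees, [L:F] = [L:K] · [K:F]. Here this gives [L:F] = 69 · 47 = 3243.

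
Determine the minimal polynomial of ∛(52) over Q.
m_α(x) = x^3 - 52

α satisfies α^3 = 52, so x^3 - 52 annihilates α. By the rational root test, a rational root p/q (in lowest terms) of x^3 - 52 would satisfy p^3 = 52 q^3, forcing q = 1 and p^3 = 52; but 52 is not a perfect cube, contradiction. A monic cubic over Q with no rational root is irreducible (any nontrivial factorization would include a linear factor). Hence x^3 - 52 is the minimal polynomial of α, and in particular [Q(α):Q] = 3.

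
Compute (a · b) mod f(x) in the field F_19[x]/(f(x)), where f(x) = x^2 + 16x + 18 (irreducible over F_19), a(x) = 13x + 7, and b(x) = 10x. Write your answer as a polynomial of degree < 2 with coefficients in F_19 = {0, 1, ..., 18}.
a · b ≡ 4x + 16 (mod f(x))

Multiply in F_19[x]: a(x)·b(x) = (13x + 7)·(10x) = 16x^2 + 13x. This has degree ≥ 2, so divide by f(x) over F_19: 16x^2 + 13x = (16)·(x^2 + 16x + 18) + (4x + 16). Hence a·b ≡ 4x + 16 (mod f). (F_19[x]/(f) is a field with 19^2 = 361 elements since f is irreducible of degree 2.)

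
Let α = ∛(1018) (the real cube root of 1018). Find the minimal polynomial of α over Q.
m_α(x) = x^3 - 1018

α satisfies α^3 = 1018, so x^3 - 1018 annihilates α. By the rational root test, a rational root p/q (in lowest terms) of x^3 - 1018 would satisfy p^3 = 1018 q^3, forcing q = 1 and p^3 = 1018; but 1018 is not a perfect cube, contradiction. A monic cubic over Q with no rational root is irreducible (any nontrivial factorization would include a linear factor). Hence x^3 - 1018 is the minimal polynomial of α, and in particular [Q(α):Q] = 3.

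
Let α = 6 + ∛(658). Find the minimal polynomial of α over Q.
m_α(x) = x^3 - 18x^2 + 108x - 874

Set β = α - 6 = ∛(658), so β^3 = 658. Then (α - 6)^3 - 658 = 0, i.e. α is a root of g(x) = (x - 6)^3 - 658 = x^3 - 18x^2 + 108x - 874. Since g(x) = h(x - 6) where h(x) = x^3 - 658, and h is irreducible over Q (because 658 is not a perfect cube, so h has no rational root, and a monic cubic with no rational root is irreducible), g is also irreducible (irreducibility is preserved under the substitution x → x - 6). Hence m_α(x) = x^3 - 18x^2 + 108x - 874.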